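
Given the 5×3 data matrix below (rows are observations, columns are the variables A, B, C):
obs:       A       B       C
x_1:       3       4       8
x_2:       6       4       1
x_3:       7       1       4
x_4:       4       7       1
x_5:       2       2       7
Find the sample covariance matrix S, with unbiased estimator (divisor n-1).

Step 1 — column means:
  mean(A) = (3 + 6 + 7 + 4 + 2) / 5 = 22/5 = 4.4
  mean(B) = (4 + 4 + 1 + 7 + 2) / 5 = 18/5 = 3.6
  mean(C) = (8 + 1 + 4 + 1 + 7) / 5 = 21/5 = 4.2

Step 2 — sample covariance S[i,j] = (1/(n-1)) · Σ_k (x_{k,i} - mean_i) · (x_{k,j} - mean_j), with n-1 = 4.
  S[A,A] = ((-1.4)·(-1.4) + (1.6)·(1.6) + (2.6)·(2.6) + (-0.4)·(-0.4) + (-2.4)·(-2.4)) / 4 = 17.2/4 = 4.3
  S[A,B] = ((-1.4)·(0.4) + (1.6)·(0.4) + (2.6)·(-2.6) + (-0.4)·(3.4) + (-2.4)·(-1.6)) / 4 = -4.2/4 = -1.05
  S[A,C] = ((-1.4)·(3.8) + (1.6)·(-3.2) + (2.6)·(-0.2) + (-0.4)·(-3.2) + (-2.4)·(2.8)) / 4 = -16.4/4 = -4.1
  S[B,B] = ((0.4)·(0.4) + (0.4)·(0.4) + (-2.6)·(-2.6) + (3.4)·(3.4) + (-1.6)·(-1.6)) / 4 = 21.2/4 = 5.3
  S[B,C] = ((0.4)·(3.8) + (0.4)·(-3.2) + (-2.6)·(-0.2) + (3.4)·(-3.2) + (-1.6)·(2.8)) / 4 = -14.6/4 = -3.65
  S[C,C] = ((3.8)·(3.8) + (-3.2)·(-3.2) + (-0.2)·(-0.2) + (-3.2)·(-3.2) + (2.8)·(2.8)) / 4 = 42.8/4 = 10.7

S is symmetric (S[j,i] = S[i,j]). Assembling:

S = [[4.3, -1.05, -4.1],
 [-1.05, 5.3, -3.65],
 [-4.1, -3.65, 10.7]]


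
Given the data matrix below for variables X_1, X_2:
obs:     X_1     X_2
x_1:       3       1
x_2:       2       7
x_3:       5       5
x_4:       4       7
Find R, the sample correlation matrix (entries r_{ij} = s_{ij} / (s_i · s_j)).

Step 1 — column means:
  mean(X_1) = (3 + 2 + 5 + 4) / 4 = 14/4 = 3.5
  mean(X_2) = (1 + 7 + 5 + 7) / 4 = 20/4 = 5

Step 2 — sample variances and covariances s[i,j] = (1/(n-1)) · Σ_k (x_{k,i} - mean_i) · (x_{k,j} - mean_j), with n-1 = 3:
  s[X_1,X_1] = ((-0.5)·(-0.5) + (-1.5)·(-1.5) + (1.5)·(1.5) + (0.5)·(0.5)) / 3 = 5/3 = 1.6667
  s[X_1,X_2] = ((-0.5)·(-4) + (-1.5)·(2) + (1.5)·(0) + (0.5)·(2)) / 3 = 0/3 = 0
  s[X_2,X_2] = ((-4)·(-4) + (2)·(2) + (0)·(0) + (2)·(2)) / 3 = 24/3 = 8
  Sample standard deviations s_i = √(s[i,i]):
  s(X_1) = √(1.6667) = 1.291
  s(X_2) = √(8) = 2.8284

Step 3 — r_{ij} = s_{ij} / (s_i · s_j):
  r[X_1,X_1] = 1 (diagonal).
  r[X_1,X_2] = 0 / (1.291 · 2.8284) = 0 / 3.6515 = 0
  r[X_2,X_2] = 1 (diagonal).

R is symmetric with unit diagonal. Assembling:

R = [[1, 0],
 [0, 1]]


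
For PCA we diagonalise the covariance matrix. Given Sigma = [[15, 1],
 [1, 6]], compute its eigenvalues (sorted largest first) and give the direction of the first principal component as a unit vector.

Step 1 — characteristic polynomial of 2×2 Sigma:
  det(Sigma - λI) = λ² - trace · λ + det = 0.
  trace = 15 + 6 = 21, det = 15·6 - (1)² = 89.
Step 2 — discriminant:
  Δ = trace² - 4·det = 441 - 356 = 85.
Step 3 — eigenvalues:
  λ = (trace ± √Δ)/2 = (21 ± 9.2195)/2,
  λ_1 = 15.1098,  λ_2 = 5.8902.

Step 4 — unit eigenvector for λ_1: solve (Sigma - λ_1 I)v = 0. First row:
  (15 - 15.1098)·v_x + (1)·v_y = 0, i.e. (-0.1098)·v_x + (1)·v_y = 0,
  so v ∝ (b, λ_1 - a) = (1, 0.1098) = u.
  ||u|| = √((1)² + (0.1098)²) = √(1.012) ≈ 1.006,
  v_1 = u/||u|| ≈ (0.994, 0.1091) (||v_1|| = 1).

λ_1 = 15.1098,  λ_2 = 5.8902;  v_1 ≈ (0.994, 0.1091)


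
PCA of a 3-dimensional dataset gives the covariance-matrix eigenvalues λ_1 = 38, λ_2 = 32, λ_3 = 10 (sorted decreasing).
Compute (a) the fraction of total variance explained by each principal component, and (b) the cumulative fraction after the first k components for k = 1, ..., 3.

Step 1 — total variance = trace(Sigma) = Σ λ_i = 38 + 32 + 10 = 80.

Step 2 — fraction explained by component i = λ_i / Σ λ:
  PC1: 38/80 = 0.475
  PC2: 32/80 = 0.4
  PC3: 10/80 = 0.125

Step 3 — cumulative fraction after k components = (λ_1 + ... + λ_k) / Σ λ:
  k = 1: 38/80 = 0.475
  k = 2: (38 + 32)/80 = 70/80 = 0.875
  k = 3: (38 + 32 + 10)/80 = 80/80 = 1

Summary (fraction, with percent):

explained: PC1 0.475 (47.5%), PC2 0.4 (40%), PC3 0.125 (12.5%);  cumulative: 0.475, 0.875, 1


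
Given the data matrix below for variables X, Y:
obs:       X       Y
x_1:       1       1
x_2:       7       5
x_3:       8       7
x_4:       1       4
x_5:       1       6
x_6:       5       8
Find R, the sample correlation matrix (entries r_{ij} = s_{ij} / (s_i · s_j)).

Step 1 — column means:
  mean(X) = (1 + 7 + 8 + 1 + 1 + 5) / 6 = 23/6 = 3.8333
  mean(Y) = (1 + 5 + 7 + 4 + 6 + 8) / 6 = 31/6 = 5.1667

Step 2 — sample variances and covariances s[i,j] = (1/(n-1)) · Σ_k (x_{k,i} - mean_i) · (x_{k,j} - mean_j), with n-1 = 5:
  s[X,X] = ((-2.8333)·(-2.8333) + (3.1667)·(3.1667) + (4.1667)·(4.1667) + (-2.8333)·(-2.8333) + (-2.8333)·(-2.8333) + (1.1667)·(1.1667)) / 5 = 52.8333/5 = 10.5667
  s[X,Y] = ((-2.8333)·(-4.1667) + (3.1667)·(-0.1667) + (4.1667)·(1.8333) + (-2.8333)·(-1.1667) + (-2.8333)·(0.8333) + (1.1667)·(2.8333)) / 5 = 23.1667/5 = 4.6333
  s[Y,Y] = ((-4.1667)·(-4.1667) + (-0.1667)·(-0.1667) + (1.8333)·(1.8333) + (-1.1667)·(-1.1667) + (0.8333)·(0.8333) + (2.8333)·(2.8333)) / 5 = 30.8333/5 = 6.1667
  Sample standard deviations s_i = √(s[i,i]):
  s(X) = √(10.5667) = 3.2506
  s(Y) = √(6.1667) = 2.4833

Step 3 — r_{ij} = s_{ij} / (s_i · s_j):
  r[X,X] = 1 (diagonal).
  r[X,Y] = 4.6333 / (3.2506 · 2.4833) = 4.6333 / 8.0722 = 0.574
  r[Y,Y] = 1 (diagonal).

R is symmetric with unit diagonal. Assembling:

R = [[1, 0.574],
 [0.574, 1]]


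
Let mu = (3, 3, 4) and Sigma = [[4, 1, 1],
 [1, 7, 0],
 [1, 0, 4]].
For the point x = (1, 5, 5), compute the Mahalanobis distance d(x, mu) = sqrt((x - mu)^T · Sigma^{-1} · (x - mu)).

Step 1 — centre the observation: (x - mu) = (-2, 2, 1).

Step 2 — invert Sigma (cofactor / det for 3×3, or solve directly):
  Sigma^{-1} = [[0.2772, -0.0396, -0.0693],
 [-0.0396, 0.1485, 0.0099],
 [-0.0693, 0.0099, 0.2673]].

Step 3 — form the quadratic (x - mu)^T · Sigma^{-1} · (x - mu):
  Sigma^{-1} · (x - mu) = (-0.703, 0.3861, 0.4257).
  (x - mu)^T · [Sigma^{-1} · (x - mu)] = (-2)·(-0.703) + (2)·(0.3861) + (1)·(0.4257) = 2.604.

Step 4 — take square root: d = √(2.604) ≈ 1.6137.

d(x, mu) = √(2.604) ≈ 1.6137


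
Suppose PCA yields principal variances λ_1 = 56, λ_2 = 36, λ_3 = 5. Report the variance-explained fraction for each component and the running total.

Step 1 — total variance = trace(Sigma) = Σ λ_i = 56 + 36 + 5 = 97.

Step 2 — fraction explained by component i = λ_i / Σ λ:
  PC1: 56/97 = 0.5773
  PC2: 36/97 = 0.3711
  PC3: 5/97 = 0.0515

Step 3 — cumulative fraction after k components = (λ_1 + ... + λ_k) / Σ λ:
  k = 1: 56/97 = 0.5773
  k = 2: (56 + 36)/97 = 92/97 = 0.9485
  k = 3: (56 + 36 + 5)/97 = 97/97 = 1

Summary (fraction, with percent):

explained: PC1 0.5773 (57.73%), PC2 0.3711 (37.11%), PC3 0.0515 (5.15%);  cumulative: 0.5773, 0.9485, 1


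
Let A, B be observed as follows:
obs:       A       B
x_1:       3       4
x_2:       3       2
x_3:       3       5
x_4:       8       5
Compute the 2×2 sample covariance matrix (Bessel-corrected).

Step 1 — column means:
  mean(A) = (3 + 3 + 3 + 8) / 4 = 17/4 = 4.25
  mean(B) = (4 + 2 + 5 + 5) / 4 = 16/4 = 4

Step 2 — sample covariance S[i,j] = (1/(n-1)) · Σ_k (x_{k,i} - mean_i) · (x_{k,j} - mean_j), with n-1 = 3.
  S[A,A] = ((-1.25)·(-1.25) + (-1.25)·(-1.25) + (-1.25)·(-1.25) + (3.75)·(3.75)) / 3 = 18.75/3 = 6.25
  S[A,B] = ((-1.25)·(0) + (-1.25)·(-2) + (-1.25)·(1) + (3.75)·(1)) / 3 = 5/3 = 1.6667
  S[B,B] = ((0)·(0) + (-2)·(-2) + (1)·(1) + (1)·(1)) / 3 = 6/3 = 2

S is symmetric (S[j,i] = S[i,j]). Assembling:

S = [[6.25, 1.6667],
 [1.6667, 2]]


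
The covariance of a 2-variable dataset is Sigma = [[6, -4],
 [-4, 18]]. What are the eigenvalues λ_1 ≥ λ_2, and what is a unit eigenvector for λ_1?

Step 1 — characteristic polynomial of 2×2 Sigma:
  det(Sigma - λI) = λ² - trace · λ + det = 0.
  trace = 6 + 18 = 24, det = 6·18 - (-4)² = 92.
Step 2 — discriminant:
  Δ = trace² - 4·det = 576 - 368 = 208.
Step 3 — eigenvalues:
  λ = (trace ± √Δ)/2 = (24 ± 14.4222)/2,
  λ_1 = 19.2111,  λ_2 = 4.7889.

Step 4 — unit eigenvector for λ_1: solve (Sigma - λ_1 I)v = 0. First row:
  (6 - 19.2111)·v_x + (-4)·v_y = 0, i.e. (-13.2111)·v_x + (-4)·v_y = 0,
  so v ∝ (b, λ_1 - a) = (-4, 13.2111); multiply by -1 so the first entry is positive: u = (4, -13.2111).
  ||u|| = √((4)² + (-13.2111)²) = √(190.5332) ≈ 13.8034,
  v_1 = u/||u|| ≈ (0.2898, -0.9571) (||v_1|| = 1).

λ_1 = 19.2111,  λ_2 = 4.7889;  v_1 ≈ (0.2898, -0.9571)


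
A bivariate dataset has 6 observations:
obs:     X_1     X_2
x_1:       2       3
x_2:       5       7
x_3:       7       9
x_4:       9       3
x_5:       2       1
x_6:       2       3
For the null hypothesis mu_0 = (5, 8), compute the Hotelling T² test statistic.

Step 1 — sample mean vector:
  mean(X_1) = (2 + 5 + 7 + 9 + 2 + 2) / 6 = 27/6 = 4.5
  mean(X_2) = (3 + 7 + 9 + 3 + 1 + 3) / 6 = 26/6 = 4.3333
  x̄ = (4.5, 4.3333),  deviation x̄ - mu_0 = (4.5, 4.3333) - (5, 8) = (-0.5, -3.6667).

Step 2 — sample covariance matrix, S[i,j] = (1/(n-1)) · Σ_k (x_{k,i} - mean_i) · (x_{k,j} - mean_j), divisor n-1 = 5:
  S[X_1,X_1] = ((-2.5)·(-2.5) + (0.5)·(0.5) + (2.5)·(2.5) + (4.5)·(4.5) + (-2.5)·(-2.5) + (-2.5)·(-2.5)) / 5 = 45.5/5 = 9.1
  S[X_1,X_2] = ((-2.5)·(-1.3333) + (0.5)·(2.6667) + (2.5)·(4.6667) + (4.5)·(-1.3333) + (-2.5)·(-3.3333) + (-2.5)·(-1.3333)) / 5 = 22/5 = 4.4
  S[X_2,X_2] = ((-1.3333)·(-1.3333) + (2.6667)·(2.6667) + (4.6667)·(4.6667) + (-1.3333)·(-1.3333) + (-3.3333)·(-3.3333) + (-1.3333)·(-1.3333)) / 5 = 45.3333/5 = 9.0667
  S = [[9.1, 4.4],
 [4.4, 9.0667]].

Step 3 — invert S. det(S) = 9.1·9.0667 - (4.4)² = 63.1467.
  S^{-1} = (1/det) · [[d, -b], [-b, a]] = [[0.1436, -0.0697],
 [-0.0697, 0.1441]].

Step 4 — quadratic form (x̄ - mu_0)^T · S^{-1} · (x̄ - mu_0):
  S^{-1} · (x̄ - mu_0) = (0.1837, -0.4936),
  (x̄ - mu_0)^T · [...] = (-0.5)·(0.1837) + (-3.6667)·(-0.4936) = 1.7179.

Step 5 — scale by n: T² = 6 · 1.7179 = 10.3072.

T² ≈ 10.3072


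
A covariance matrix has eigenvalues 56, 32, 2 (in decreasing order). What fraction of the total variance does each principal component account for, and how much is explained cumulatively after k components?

Step 1 — total variance = trace(Sigma) = Σ λ_i = 56 + 32 + 2 = 90.

Step 2 — fraction explained by component i = λ_i / Σ λ:
  PC1: 56/90 = 0.6222
  PC2: 32/90 = 0.3556
  PC3: 2/90 = 0.0222

Step 3 — cumulative fraction after k components = (λ_1 + ... + λ_k) / Σ λ:
  k = 1: 56/90 = 0.6222
  k = 2: (56 + 32)/90 = 88/90 = 0.9778
  k = 3: (56 + 32 + 2)/90 = 90/90 = 1

Summary (fraction, with percent):

explained: PC1 0.6222 (62.22%), PC2 0.3556 (35.56%), PC3 0.0222 (2.22%);  cumulative: 0.6222, 0.9778, 1


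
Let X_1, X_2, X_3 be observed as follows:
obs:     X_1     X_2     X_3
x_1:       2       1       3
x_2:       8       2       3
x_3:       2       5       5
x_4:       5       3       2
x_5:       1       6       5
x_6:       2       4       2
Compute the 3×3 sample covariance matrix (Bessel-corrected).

Step 1 — column means:
  mean(X_1) = (2 + 8 + 2 + 5 + 1 + 2) / 6 = 20/6 = 3.3333
  mean(X_2) = (1 + 2 + 5 + 3 + 6 + 4) / 6 = 21/6 = 3.5
  mean(X_3) = (3 + 3 + 5 + 2 + 5 + 2) / 6 = 20/6 = 3.3333

Step 2 — sample covariance S[i,j] = (1/(n-1)) · Σ_k (x_{k,i} - mean_i) · (x_{k,j} - mean_j), with n-1 = 5.
  S[X_1,X_1] = ((-1.3333)·(-1.3333) + (4.6667)·(4.6667) + (-1.3333)·(-1.3333) + (1.6667)·(1.6667) + (-2.3333)·(-2.3333) + (-1.3333)·(-1.3333)) / 5 = 35.3333/5 = 7.0667
  S[X_1,X_2] = ((-1.3333)·(-2.5) + (4.6667)·(-1.5) + (-1.3333)·(1.5) + (1.6667)·(-0.5) + (-2.3333)·(2.5) + (-1.3333)·(0.5)) / 5 = -13/5 = -2.6
  S[X_1,X_3] = ((-1.3333)·(-0.3333) + (4.6667)·(-0.3333) + (-1.3333)·(1.6667) + (1.6667)·(-1.3333) + (-2.3333)·(1.6667) + (-1.3333)·(-1.3333)) / 5 = -7.6667/5 = -1.5333
  S[X_2,X_2] = ((-2.5)·(-2.5) + (-1.5)·(-1.5) + (1.5)·(1.5) + (-0.5)·(-0.5) + (2.5)·(2.5) + (0.5)·(0.5)) / 5 = 17.5/5 = 3.5
  S[X_2,X_3] = ((-2.5)·(-0.3333) + (-1.5)·(-0.3333) + (1.5)·(1.6667) + (-0.5)·(-1.3333) + (2.5)·(1.6667) + (0.5)·(-1.3333)) / 5 = 8/5 = 1.6
  S[X_3,X_3] = ((-0.3333)·(-0.3333) + (-0.3333)·(-0.3333) + (1.6667)·(1.6667) + (-1.3333)·(-1.3333) + (1.6667)·(1.6667) + (-1.3333)·(-1.3333)) / 5 = 9.3333/5 = 1.8667

S is symmetric (S[j,i] = S[i,j]). Assembling:

S = [[7.0667, -2.6, -1.5333],
 [-2.6, 3.5, 1.6],
 [-1.5333, 1.6, 1.8667]]


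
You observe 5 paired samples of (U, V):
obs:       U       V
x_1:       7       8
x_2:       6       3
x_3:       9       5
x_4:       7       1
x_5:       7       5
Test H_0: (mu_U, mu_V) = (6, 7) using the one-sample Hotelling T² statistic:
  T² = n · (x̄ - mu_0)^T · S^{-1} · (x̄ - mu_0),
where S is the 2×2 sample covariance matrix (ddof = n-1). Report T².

Step 1 — sample mean vector:
  mean(U) = (7 + 6 + 9 + 7 + 7) / 5 = 36/5 = 7.2
  mean(V) = (8 + 3 + 5 + 1 + 5) / 5 = 22/5 = 4.4
  x̄ = (7.2, 4.4),  deviation x̄ - mu_0 = (7.2, 4.4) - (6, 7) = (1.2, -2.6).

Step 2 — sample covariance matrix, S[i,j] = (1/(n-1)) · Σ_k (x_{k,i} - mean_i) · (x_{k,j} - mean_j), divisor n-1 = 4:
  S[U,U] = ((-0.2)·(-0.2) + (-1.2)·(-1.2) + (1.8)·(1.8) + (-0.2)·(-0.2) + (-0.2)·(-0.2)) / 4 = 4.8/4 = 1.2
  S[U,V] = ((-0.2)·(3.6) + (-1.2)·(-1.4) + (1.8)·(0.6) + (-0.2)·(-3.4) + (-0.2)·(0.6)) / 4 = 2.6/4 = 0.65
  S[V,V] = ((3.6)·(3.6) + (-1.4)·(-1.4) + (0.6)·(0.6) + (-3.4)·(-3.4) + (0.6)·(0.6)) / 4 = 27.2/4 = 6.8
  S = [[1.2, 0.65],
 [0.65, 6.8]].

Step 3 — invert S. det(S) = 1.2·6.8 - (0.65)² = 7.7375.
  S^{-1} = (1/det) · [[d, -b], [-b, a]] = [[0.8788, -0.084],
 [-0.084, 0.1551]].

Step 4 — quadratic form (x̄ - mu_0)^T · S^{-1} · (x̄ - mu_0):
  S^{-1} · (x̄ - mu_0) = (1.273, -0.504),
  (x̄ - mu_0)^T · [...] = (1.2)·(1.273) + (-2.6)·(-0.504) = 2.8381.

Step 5 — scale by n: T² = 5 · 2.8381 = 14.1906.

T² ≈ 14.1906


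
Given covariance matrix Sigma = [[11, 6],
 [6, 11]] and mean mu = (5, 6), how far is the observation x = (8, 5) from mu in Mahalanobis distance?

Step 1 — centre the observation: (x - mu) = (3, -1).

Step 2 — invert Sigma. det(Sigma) = 11·11 - (6)² = 85.
  Sigma^{-1} = (1/det) · [[d, -b], [-b, a]] = [[0.1294, -0.0706],
 [-0.0706, 0.1294]].

Step 3 — form the quadratic (x - mu)^T · Sigma^{-1} · (x - mu):
  Sigma^{-1} · (x - mu) = (0.4588, -0.3412).
  (x - mu)^T · [Sigma^{-1} · (x - mu)] = (3)·(0.4588) + (-1)·(-0.3412) = 1.7176.

Step 4 — take square root: d = √(1.7176) ≈ 1.3106.

d(x, mu) = √(1.7176) ≈ 1.3106


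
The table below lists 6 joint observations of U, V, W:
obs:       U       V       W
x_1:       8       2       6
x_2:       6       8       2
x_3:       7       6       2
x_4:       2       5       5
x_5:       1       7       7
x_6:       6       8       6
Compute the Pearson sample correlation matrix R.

Step 1 — column means:
  mean(U) = (8 + 6 + 7 + 2 + 1 + 6) / 6 = 30/6 = 5
  mean(V) = (2 + 8 + 6 + 5 + 7 + 8) / 6 = 36/6 = 6
  mean(W) = (6 + 2 + 2 + 5 + 7 + 6) / 6 = 28/6 = 4.6667

Step 2 — sample variances and covariances s[i,j] = (1/(n-1)) · Σ_k (x_{k,i} - mean_i) · (x_{k,j} - mean_j), with n-1 = 5:
  s[U,U] = ((3)·(3) + (1)·(1) + (2)·(2) + (-3)·(-3) + (-4)·(-4) + (1)·(1)) / 5 = 40/5 = 8
  s[U,V] = ((3)·(-4) + (1)·(2) + (2)·(0) + (-3)·(-1) + (-4)·(1) + (1)·(2)) / 5 = -9/5 = -1.8
  s[U,W] = ((3)·(1.3333) + (1)·(-2.6667) + (2)·(-2.6667) + (-3)·(0.3333) + (-4)·(2.3333) + (1)·(1.3333)) / 5 = -13/5 = -2.6
  s[V,V] = ((-4)·(-4) + (2)·(2) + (0)·(0) + (-1)·(-1) + (1)·(1) + (2)·(2)) / 5 = 26/5 = 5.2
  s[V,W] = ((-4)·(1.3333) + (2)·(-2.6667) + (0)·(-2.6667) + (-1)·(0.3333) + (1)·(2.3333) + (2)·(1.3333)) / 5 = -6/5 = -1.2
  s[W,W] = ((1.3333)·(1.3333) + (-2.6667)·(-2.6667) + (-2.6667)·(-2.6667) + (0.3333)·(0.3333) + (2.3333)·(2.3333) + (1.3333)·(1.3333)) / 5 = 23.3333/5 = 4.6667
  Sample standard deviations s_i = √(s[i,i]):
  s(U) = √(8) = 2.8284
  s(V) = √(5.2) = 2.2804
  s(W) = √(4.6667) = 2.1602

Step 3 — r_{ij} = s_{ij} / (s_i · s_j):
  r[U,U] = 1 (diagonal).
  r[U,V] = -1.8 / (2.8284 · 2.2804) = -1.8 / 6.4498 = -0.2791
  r[U,W] = -2.6 / (2.8284 · 2.1602) = -2.6 / 6.1101 = -0.4255
  r[V,V] = 1 (diagonal).
  r[V,W] = -1.2 / (2.2804 · 2.1602) = -1.2 / 4.9261 = -0.2436
  r[W,W] = 1 (diagonal).

R is symmetric with unit diagonal. Assembling:

R = [[1, -0.2791, -0.4255],
 [-0.2791, 1, -0.2436],
 [-0.4255, -0.2436, 1]]


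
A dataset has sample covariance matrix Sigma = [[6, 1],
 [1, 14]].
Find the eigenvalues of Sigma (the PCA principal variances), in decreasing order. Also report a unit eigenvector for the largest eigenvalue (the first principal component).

Step 1 — characteristic polynomial of 2×2 Sigma:
  det(Sigma - λI) = λ² - trace · λ + det = 0.
  trace = 6 + 14 = 20, det = 6·14 - (1)² = 83.
Step 2 — discriminant:
  Δ = trace² - 4·det = 400 - 332 = 68.
Step 3 — eigenvalues:
  λ = (trace ± √Δ)/2 = (20 ± 8.2462)/2,
  λ_1 = 14.1231,  λ_2 = 5.8769.

Step 4 — unit eigenvector for λ_1: solve (Sigma - λ_1 I)v = 0. First row:
  (6 - 14.1231)·v_x + (1)·v_y = 0, i.e. (-8.1231)·v_x + (1)·v_y = 0,
  so v ∝ (b, λ_1 - a) = (1, 8.1231) = u.
  ||u|| = √((1)² + (8.1231)²) = √(66.9848) ≈ 8.1844,
  v_1 = u/||u|| ≈ (0.1222, 0.9925) (||v_1|| = 1).

λ_1 = 14.1231,  λ_2 = 5.8769;  v_1 ≈ (0.1222, 0.9925)


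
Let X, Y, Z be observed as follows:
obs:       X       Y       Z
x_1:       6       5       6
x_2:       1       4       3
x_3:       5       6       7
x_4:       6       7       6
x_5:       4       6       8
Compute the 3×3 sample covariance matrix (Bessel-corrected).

Step 1 — column means:
  mean(X) = (6 + 1 + 5 + 6 + 4) / 5 = 22/5 = 4.4
  mean(Y) = (5 + 4 + 6 + 7 + 6) / 5 = 28/5 = 5.6
  mean(Z) = (6 + 3 + 7 + 6 + 8) / 5 = 30/5 = 6

Step 2 — sample covariance S[i,j] = (1/(n-1)) · Σ_k (x_{k,i} - mean_i) · (x_{k,j} - mean_j), with n-1 = 4.
  S[X,X] = ((1.6)·(1.6) + (-3.4)·(-3.4) + (0.6)·(0.6) + (1.6)·(1.6) + (-0.4)·(-0.4)) / 4 = 17.2/4 = 4.3
  S[X,Y] = ((1.6)·(-0.6) + (-3.4)·(-1.6) + (0.6)·(0.4) + (1.6)·(1.4) + (-0.4)·(0.4)) / 4 = 6.8/4 = 1.7
  S[X,Z] = ((1.6)·(0) + (-3.4)·(-3) + (0.6)·(1) + (1.6)·(0) + (-0.4)·(2)) / 4 = 10/4 = 2.5
  S[Y,Y] = ((-0.6)·(-0.6) + (-1.6)·(-1.6) + (0.4)·(0.4) + (1.4)·(1.4) + (0.4)·(0.4)) / 4 = 5.2/4 = 1.3
  S[Y,Z] = ((-0.6)·(0) + (-1.6)·(-3) + (0.4)·(1) + (1.4)·(0) + (0.4)·(2)) / 4 = 6/4 = 1.5
  S[Z,Z] = ((0)·(0) + (-3)·(-3) + (1)·(1) + (0)·(0) + (2)·(2)) / 4 = 14/4 = 3.5

S is symmetric (S[j,i] = S[i,j]). Assembling:

S = [[4.3, 1.7, 2.5],
 [1.7, 1.3, 1.5],
 [2.5, 1.5, 3.5]]


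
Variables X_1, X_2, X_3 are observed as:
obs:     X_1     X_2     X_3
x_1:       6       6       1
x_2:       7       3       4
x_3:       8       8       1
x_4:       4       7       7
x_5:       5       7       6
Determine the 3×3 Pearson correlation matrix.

Step 1 — column means:
  mean(X_1) = (6 + 7 + 8 + 4 + 5) / 5 = 30/5 = 6
  mean(X_2) = (6 + 3 + 8 + 7 + 7) / 5 = 31/5 = 6.2
  mean(X_3) = (1 + 4 + 1 + 7 + 6) / 5 = 19/5 = 3.8

Step 2 — sample variances and covariances s[i,j] = (1/(n-1)) · Σ_k (x_{k,i} - mean_i) · (x_{k,j} - mean_j), with n-1 = 4:
  s[X_1,X_1] = ((0)·(0) + (1)·(1) + (2)·(2) + (-2)·(-2) + (-1)·(-1)) / 4 = 10/4 = 2.5
  s[X_1,X_2] = ((0)·(-0.2) + (1)·(-3.2) + (2)·(1.8) + (-2)·(0.8) + (-1)·(0.8)) / 4 = -2/4 = -0.5
  s[X_1,X_3] = ((0)·(-2.8) + (1)·(0.2) + (2)·(-2.8) + (-2)·(3.2) + (-1)·(2.2)) / 4 = -14/4 = -3.5
  s[X_2,X_2] = ((-0.2)·(-0.2) + (-3.2)·(-3.2) + (1.8)·(1.8) + (0.8)·(0.8) + (0.8)·(0.8)) / 4 = 14.8/4 = 3.7
  s[X_2,X_3] = ((-0.2)·(-2.8) + (-3.2)·(0.2) + (1.8)·(-2.8) + (0.8)·(3.2) + (0.8)·(2.2)) / 4 = -0.8/4 = -0.2
  s[X_3,X_3] = ((-2.8)·(-2.8) + (0.2)·(0.2) + (-2.8)·(-2.8) + (3.2)·(3.2) + (2.2)·(2.2)) / 4 = 30.8/4 = 7.7
  Sample standard deviations s_i = √(s[i,i]):
  s(X_1) = √(2.5) = 1.5811
  s(X_2) = √(3.7) = 1.9235
  s(X_3) = √(7.7) = 2.7749

Step 3 — r_{ij} = s_{ij} / (s_i · s_j):
  r[X_1,X_1] = 1 (diagonal).
  r[X_1,X_2] = -0.5 / (1.5811 · 1.9235) = -0.5 / 3.0414 = -0.1644
  r[X_1,X_3] = -3.5 / (1.5811 · 2.7749) = -3.5 / 4.3875 = -0.7977
  r[X_2,X_2] = 1 (diagonal).
  r[X_2,X_3] = -0.2 / (1.9235 · 2.7749) = -0.2 / 5.3376 = -0.0375
  r[X_3,X_3] = 1 (diagonal).

R is symmetric with unit diagonal. Assembling:

R = [[1, -0.1644, -0.7977],
 [-0.1644, 1, -0.0375],
 [-0.7977, -0.0375, 1]]


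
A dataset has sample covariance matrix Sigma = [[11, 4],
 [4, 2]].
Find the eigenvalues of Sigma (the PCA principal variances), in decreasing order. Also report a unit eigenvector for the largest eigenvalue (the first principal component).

Step 1 — characteristic polynomial of 2×2 Sigma:
  det(Sigma - λI) = λ² - trace · λ + det = 0.
  trace = 11 + 2 = 13, det = 11·2 - (4)² = 6.
Step 2 — discriminant:
  Δ = trace² - 4·det = 169 - 24 = 145.
Step 3 — eigenvalues:
  λ = (trace ± √Δ)/2 = (13 ± 12.0416)/2,
  λ_1 = 12.5208,  λ_2 = 0.4792.

Step 4 — unit eigenvector for λ_1: solve (Sigma - λ_1 I)v = 0. First row:
  (11 - 12.5208)·v_x + (4)·v_y = 0, i.e. (-1.5208)·v_x + (4)·v_y = 0,
  so v ∝ (b, λ_1 - a) = (4, 1.5208) = u.
  ||u|| = √((4)² + (1.5208)²) = √(18.3128) ≈ 4.2793,
  v_1 = u/||u|| ≈ (0.9347, 0.3554) (||v_1|| = 1).

λ_1 = 12.5208,  λ_2 = 0.4792;  v_1 ≈ (0.9347, 0.3554)


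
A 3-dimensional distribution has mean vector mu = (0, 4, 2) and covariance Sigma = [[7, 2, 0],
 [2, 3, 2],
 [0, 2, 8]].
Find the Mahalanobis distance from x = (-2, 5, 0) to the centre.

Step 1 — centre the observation: (x - mu) = (-2, 1, -2).

Step 2 — invert Sigma (cofactor / det for 3×3, or solve directly):
  Sigma^{-1} = [[0.1852, -0.1481, 0.037],
 [-0.1481, 0.5185, -0.1296],
 [0.037, -0.1296, 0.1574]].

Step 3 — form the quadratic (x - mu)^T · Sigma^{-1} · (x - mu):
  Sigma^{-1} · (x - mu) = (-0.5926, 1.0741, -0.5185).
  (x - mu)^T · [Sigma^{-1} · (x - mu)] = (-2)·(-0.5926) + (1)·(1.0741) + (-2)·(-0.5185) = 3.2963.

Step 4 — take square root: d = √(3.2963) ≈ 1.8156.

d(x, mu) = √(3.2963) ≈ 1.8156


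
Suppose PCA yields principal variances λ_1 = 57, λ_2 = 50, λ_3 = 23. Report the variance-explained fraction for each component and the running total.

Step 1 — total variance = trace(Sigma) = Σ λ_i = 57 + 50 + 23 = 130.

Step 2 — fraction explained by component i = λ_i / Σ λ:
  PC1: 57/130 = 0.4385
  PC2: 50/130 = 0.3846
  PC3: 23/130 = 0.1769

Step 3 — cumulative fraction after k components = (λ_1 + ... + λ_k) / Σ λ:
  k = 1: 57/130 = 0.4385
  k = 2: (57 + 50)/130 = 107/130 = 0.8231
  k = 3: (57 + 50 + 23)/130 = 130/130 = 1

Summary (fraction, with percent):

explained: PC1 0.4385 (43.85%), PC2 0.3846 (38.46%), PC3 0.1769 (17.69%);  cumulative: 0.4385, 0.8231, 1


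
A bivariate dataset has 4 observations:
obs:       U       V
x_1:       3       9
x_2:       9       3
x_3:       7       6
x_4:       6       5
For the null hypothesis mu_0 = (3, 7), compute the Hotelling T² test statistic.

Step 1 — sample mean vector:
  mean(U) = (3 + 9 + 7 + 6) / 4 = 25/4 = 6.25
  mean(V) = (9 + 3 + 6 + 5) / 4 = 23/4 = 5.75
  x̄ = (6.25, 5.75),  deviation x̄ - mu_0 = (6.25, 5.75) - (3, 7) = (3.25, -1.25).

Step 2 — sample covariance matrix, S[i,j] = (1/(n-1)) · Σ_k (x_{k,i} - mean_i) · (x_{k,j} - mean_j), divisor n-1 = 3:
  S[U,U] = ((-3.25)·(-3.25) + (2.75)·(2.75) + (0.75)·(0.75) + (-0.25)·(-0.25)) / 3 = 18.75/3 = 6.25
  S[U,V] = ((-3.25)·(3.25) + (2.75)·(-2.75) + (0.75)·(0.25) + (-0.25)·(-0.75)) / 3 = -17.75/3 = -5.9167
  S[V,V] = ((3.25)·(3.25) + (-2.75)·(-2.75) + (0.25)·(0.25) + (-0.75)·(-0.75)) / 3 = 18.75/3 = 6.25
  S = [[6.25, -5.9167],
 [-5.9167, 6.25]].

Step 3 — invert S. det(S) = 6.25·6.25 - (-5.9167)² = 4.0556.
  S^{-1} = (1/det) · [[d, -b], [-b, a]] = [[1.5411, 1.4589],
 [1.4589, 1.5411]].

Step 4 — quadratic form (x̄ - mu_0)^T · S^{-1} · (x̄ - mu_0):
  S^{-1} · (x̄ - mu_0) = (3.1849, 2.8151),
  (x̄ - mu_0)^T · [...] = (3.25)·(3.1849) + (-1.25)·(2.8151) = 6.8322.

Step 5 — scale by n: T² = 4 · 6.8322 = 27.3288.

T² ≈ 27.3288


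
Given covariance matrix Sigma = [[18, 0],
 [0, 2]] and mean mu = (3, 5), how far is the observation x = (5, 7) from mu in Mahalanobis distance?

Step 1 — centre the observation: (x - mu) = (2, 2).

Step 2 — invert Sigma. det(Sigma) = 18·2 - (0)² = 36.
  Sigma^{-1} = (1/det) · [[d, -b], [-b, a]] = [[0.0556, 0],
 [0, 0.5]].

Step 3 — form the quadratic (x - mu)^T · Sigma^{-1} · (x - mu):
  Sigma^{-1} · (x - mu) = (0.1111, 1).
  (x - mu)^T · [Sigma^{-1} · (x - mu)] = (2)·(0.1111) + (2)·(1) = 2.2222.

Step 4 — take square root: d = √(2.2222) ≈ 1.4907.

d(x, mu) = √(2.2222) ≈ 1.4907


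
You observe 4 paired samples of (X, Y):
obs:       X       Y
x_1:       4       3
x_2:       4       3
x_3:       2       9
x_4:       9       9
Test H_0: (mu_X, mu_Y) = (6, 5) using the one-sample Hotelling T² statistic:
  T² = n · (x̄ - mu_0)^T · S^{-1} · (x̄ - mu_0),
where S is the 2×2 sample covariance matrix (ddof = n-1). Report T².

Step 1 — sample mean vector:
  mean(X) = (4 + 4 + 2 + 9) / 4 = 19/4 = 4.75
  mean(Y) = (3 + 3 + 9 + 9) / 4 = 24/4 = 6
  x̄ = (4.75, 6),  deviation x̄ - mu_0 = (4.75, 6) - (6, 5) = (-1.25, 1).

Step 2 — sample covariance matrix, S[i,j] = (1/(n-1)) · Σ_k (x_{k,i} - mean_i) · (x_{k,j} - mean_j), divisor n-1 = 3:
  S[X,X] = ((-0.75)·(-0.75) + (-0.75)·(-0.75) + (-2.75)·(-2.75) + (4.25)·(4.25)) / 3 = 26.75/3 = 8.9167
  S[X,Y] = ((-0.75)·(-3) + (-0.75)·(-3) + (-2.75)·(3) + (4.25)·(3)) / 3 = 9/3 = 3
  S[Y,Y] = ((-3)·(-3) + (-3)·(-3) + (3)·(3) + (3)·(3)) / 3 = 36/3 = 12
  S = [[8.9167, 3],
 [3, 12]].

Step 3 — invert S. det(S) = 8.9167·12 - (3)² = 98.
  S^{-1} = (1/det) · [[d, -b], [-b, a]] = [[0.1224, -0.0306],
 [-0.0306, 0.091]].

Step 4 — quadratic form (x̄ - mu_0)^T · S^{-1} · (x̄ - mu_0):
  S^{-1} · (x̄ - mu_0) = (-0.1837, 0.1293),
  (x̄ - mu_0)^T · [...] = (-1.25)·(-0.1837) + (1)·(0.1293) = 0.3588.

Step 5 — scale by n: T² = 4 · 0.3588 = 1.4354.

T² ≈ 1.4354


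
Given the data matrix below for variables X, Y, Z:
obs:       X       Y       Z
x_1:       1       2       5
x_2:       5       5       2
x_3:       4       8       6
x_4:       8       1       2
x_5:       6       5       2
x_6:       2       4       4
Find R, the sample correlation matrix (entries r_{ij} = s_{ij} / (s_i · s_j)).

Step 1 — column means:
  mean(X) = (1 + 5 + 4 + 8 + 6 + 2) / 6 = 26/6 = 4.3333
  mean(Y) = (2 + 5 + 8 + 1 + 5 + 4) / 6 = 25/6 = 4.1667
  mean(Z) = (5 + 2 + 6 + 2 + 2 + 4) / 6 = 21/6 = 3.5

Step 2 — sample variances and covariances s[i,j] = (1/(n-1)) · Σ_k (x_{k,i} - mean_i) · (x_{k,j} - mean_j), with n-1 = 5:
  s[X,X] = ((-3.3333)·(-3.3333) + (0.6667)·(0.6667) + (-0.3333)·(-0.3333) + (3.6667)·(3.6667) + (1.6667)·(1.6667) + (-2.3333)·(-2.3333)) / 5 = 33.3333/5 = 6.6667
  s[X,Y] = ((-3.3333)·(-2.1667) + (0.6667)·(0.8333) + (-0.3333)·(3.8333) + (3.6667)·(-3.1667) + (1.6667)·(0.8333) + (-2.3333)·(-0.1667)) / 5 = -3.3333/5 = -0.6667
  s[X,Z] = ((-3.3333)·(1.5) + (0.6667)·(-1.5) + (-0.3333)·(2.5) + (3.6667)·(-1.5) + (1.6667)·(-1.5) + (-2.3333)·(0.5)) / 5 = -16/5 = -3.2
  s[Y,Y] = ((-2.1667)·(-2.1667) + (0.8333)·(0.8333) + (3.8333)·(3.8333) + (-3.1667)·(-3.1667) + (0.8333)·(0.8333) + (-0.1667)·(-0.1667)) / 5 = 30.8333/5 = 6.1667
  s[Y,Z] = ((-2.1667)·(1.5) + (0.8333)·(-1.5) + (3.8333)·(2.5) + (-3.1667)·(-1.5) + (0.8333)·(-1.5) + (-0.1667)·(0.5)) / 5 = 8.5/5 = 1.7
  s[Z,Z] = ((1.5)·(1.5) + (-1.5)·(-1.5) + (2.5)·(2.5) + (-1.5)·(-1.5) + (-1.5)·(-1.5) + (0.5)·(0.5)) / 5 = 15.5/5 = 3.1
  Sample standard deviations s_i = √(s[i,i]):
  s(X) = √(6.6667) = 2.582
  s(Y) = √(6.1667) = 2.4833
  s(Z) = √(3.1) = 1.7607

Step 3 — r_{ij} = s_{ij} / (s_i · s_j):
  r[X,X] = 1 (diagonal).
  r[X,Y] = -0.6667 / (2.582 · 2.4833) = -0.6667 / 6.4118 = -0.104
  r[X,Z] = -3.2 / (2.582 · 1.7607) = -3.2 / 4.5461 = -0.7039
  r[Y,Y] = 1 (diagonal).
  r[Y,Z] = 1.7 / (2.4833 · 1.7607) = 1.7 / 4.3723 = 0.3888
  r[Z,Z] = 1 (diagonal).

R is symmetric with unit diagonal. Assembling:

R = [[1, -0.104, -0.7039],
 [-0.104, 1, 0.3888],
 [-0.7039, 0.3888, 1]]


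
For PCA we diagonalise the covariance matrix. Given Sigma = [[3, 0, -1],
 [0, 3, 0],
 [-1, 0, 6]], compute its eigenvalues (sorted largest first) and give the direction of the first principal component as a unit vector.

Step 1 — characteristic polynomial p(λ) = det(λI - Sigma) = λ³ - tr·λ² + c_1·λ - det, where tr = trace, c_1 = sum of the principal 2×2 minors, det = det(Sigma):
  tr = 3 + 3 + 6 = 12,
  c_1 = (3·3 - (0)²) + (3·6 - (-1)²) + (3·6 - (0)²) = 9 + 17 + 18 = 44,
  det = 3·(3·6 - (0)²) - (0)·((0)·6 - (0)·(-1)) + (-1)·((0)·(0) - 3·(-1)) = 3·(18) - (0)·(0) + (-1)·(3) = 51.
  So p(λ) = λ³ - 12λ² + 44λ - 51.
Step 2 — look for an integer root (rational root theorem: any rational root is an integer divisor of 51). Testing λ = 3:
  p(3) = 27 - 108 + 132 - 51 = 0  ✓
  Dividing out (λ - 3): p(λ) = (λ - 3)(λ² - 9λ + 17).
Step 3 — remaining eigenvalues from the quadratic λ² - 9λ + 17 = 0:
  Δ = 9² - 4·17 = 81 - 68 = 13,  λ = (9 ± √13)/2 = (9 ± 3.6056)/2 ≈ 6.3028 or 2.6972.
  Sorted: λ_1 = 6.3028,  λ_2 = 3,  λ_3 = 2.6972  (check: sum = 12 = tr ✓).

Step 4 — unit eigenvector for λ_1 ≈ 6.3028: v spans the null space of (Sigma - λ_1 I), whose rows are
  r_1 = (-3.3028, 0, -1),  r_2 = (0, -3.3028, 0),  r_3 = (-1, 0, -0.3028).
  v is orthogonal to every row, so take v ∝ r_1 × r_2 = ((0)·(0) - (-1)·(-3.3028), (-1)·(0) - (-3.3028)·(0), (-3.3028)·(-3.3028) - (0)·(0)) ≈ (-3.3028, 0, 10.9083).
  Rescale (multiply by -1 so the first nonzero entry is positive): u = (3.3028, 0, -10.9083).
  ||u|| = √((3.3028)² + (0)² + (-10.9083)²) = √(129.8999) ≈ 11.3974,  v_1 = u/||u|| ≈ (0.2898, 0, -0.9571) (||v_1|| = 1).

λ_1 = 6.3028,  λ_2 = 3,  λ_3 = 2.6972;  v_1 ≈ (0.2898, 0, -0.9571)


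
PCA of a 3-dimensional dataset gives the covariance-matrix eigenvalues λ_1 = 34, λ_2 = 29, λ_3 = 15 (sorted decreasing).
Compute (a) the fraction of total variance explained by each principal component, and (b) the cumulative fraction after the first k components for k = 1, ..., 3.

Step 1 — total variance = trace(Sigma) = Σ λ_i = 34 + 29 + 15 = 78.

Step 2 — fraction explained by component i = λ_i / Σ λ:
  PC1: 34/78 = 0.4359
  PC2: 29/78 = 0.3718
  PC3: 15/78 = 0.1923

Step 3 — cumulative fraction after k components = (λ_1 + ... + λ_k) / Σ λ:
  k = 1: 34/78 = 0.4359
  k = 2: (34 + 29)/78 = 63/78 = 0.8077
  k = 3: (34 + 29 + 15)/78 = 78/78 = 1

Summary (fraction, with percent):

explained: PC1 0.4359 (43.59%), PC2 0.3718 (37.18%), PC3 0.1923 (19.23%);  cumulative: 0.4359, 0.8077, 1


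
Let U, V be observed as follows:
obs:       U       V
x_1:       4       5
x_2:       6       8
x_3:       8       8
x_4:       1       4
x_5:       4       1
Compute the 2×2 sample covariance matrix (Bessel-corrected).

Step 1 — column means:
  mean(U) = (4 + 6 + 8 + 1 + 4) / 5 = 23/5 = 4.6
  mean(V) = (5 + 8 + 8 + 4 + 1) / 5 = 26/5 = 5.2

Step 2 — sample covariance S[i,j] = (1/(n-1)) · Σ_k (x_{k,i} - mean_i) · (x_{k,j} - mean_j), with n-1 = 4.
  S[U,U] = ((-0.6)·(-0.6) + (1.4)·(1.4) + (3.4)·(3.4) + (-3.6)·(-3.6) + (-0.6)·(-0.6)) / 4 = 27.2/4 = 6.8
  S[U,V] = ((-0.6)·(-0.2) + (1.4)·(2.8) + (3.4)·(2.8) + (-3.6)·(-1.2) + (-0.6)·(-4.2)) / 4 = 20.4/4 = 5.1
  S[V,V] = ((-0.2)·(-0.2) + (2.8)·(2.8) + (2.8)·(2.8) + (-1.2)·(-1.2) + (-4.2)·(-4.2)) / 4 = 34.8/4 = 8.7

S is symmetric (S[j,i] = S[i,j]). Assembling:

S = [[6.8, 5.1],
 [5.1, 8.7]]


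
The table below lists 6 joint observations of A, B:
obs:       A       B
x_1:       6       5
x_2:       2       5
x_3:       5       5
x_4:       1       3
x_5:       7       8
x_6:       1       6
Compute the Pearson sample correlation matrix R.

Step 1 — column means:
  mean(A) = (6 + 2 + 5 + 1 + 7 + 1) / 6 = 22/6 = 3.6667
  mean(B) = (5 + 5 + 5 + 3 + 8 + 6) / 6 = 32/6 = 5.3333

Step 2 — sample variances and covariances s[i,j] = (1/(n-1)) · Σ_k (x_{k,i} - mean_i) · (x_{k,j} - mean_j), with n-1 = 5:
  s[A,A] = ((2.3333)·(2.3333) + (-1.6667)·(-1.6667) + (1.3333)·(1.3333) + (-2.6667)·(-2.6667) + (3.3333)·(3.3333) + (-2.6667)·(-2.6667)) / 5 = 35.3333/5 = 7.0667
  s[A,B] = ((2.3333)·(-0.3333) + (-1.6667)·(-0.3333) + (1.3333)·(-0.3333) + (-2.6667)·(-2.3333) + (3.3333)·(2.6667) + (-2.6667)·(0.6667)) / 5 = 12.6667/5 = 2.5333
  s[B,B] = ((-0.3333)·(-0.3333) + (-0.3333)·(-0.3333) + (-0.3333)·(-0.3333) + (-2.3333)·(-2.3333) + (2.6667)·(2.6667) + (0.6667)·(0.6667)) / 5 = 13.3333/5 = 2.6667
  Sample standard deviations s_i = √(s[i,i]):
  s(A) = √(7.0667) = 2.6583
  s(B) = √(2.6667) = 1.633

Step 3 — r_{ij} = s_{ij} / (s_i · s_j):
  r[A,A] = 1 (diagonal).
  r[A,B] = 2.5333 / (2.6583 · 1.633) = 2.5333 / 4.341 = 0.5836
  r[B,B] = 1 (diagonal).

R is symmetric with unit diagonal. Assembling:

R = [[1, 0.5836],
 [0.5836, 1]]


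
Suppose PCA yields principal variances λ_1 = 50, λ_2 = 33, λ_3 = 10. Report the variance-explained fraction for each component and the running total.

Step 1 — total variance = trace(Sigma) = Σ λ_i = 50 + 33 + 10 = 93.

Step 2 — fraction explained by component i = λ_i / Σ λ:
  PC1: 50/93 = 0.5376
  PC2: 33/93 = 0.3548
  PC3: 10/93 = 0.1075

Step 3 — cumulative fraction after k components = (λ_1 + ... + λ_k) / Σ λ:
  k = 1: 50/93 = 0.5376
  k = 2: (50 + 33)/93 = 83/93 = 0.8925
  k = 3: (50 + 33 + 10)/93 = 93/93 = 1

Summary (fraction, with percent):

explained: PC1 0.5376 (53.76%), PC2 0.3548 (35.48%), PC3 0.1075 (10.75%);  cumulative: 0.5376, 0.8925, 1


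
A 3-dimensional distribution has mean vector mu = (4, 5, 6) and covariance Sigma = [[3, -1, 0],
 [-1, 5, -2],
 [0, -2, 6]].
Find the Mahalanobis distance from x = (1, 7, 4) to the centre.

Step 1 — centre the observation: (x - mu) = (-3, 2, -2).

Step 2 — invert Sigma (cofactor / det for 3×3, or solve directly):
  Sigma^{-1} = [[0.3611, 0.0833, 0.0278],
 [0.0833, 0.25, 0.0833],
 [0.0278, 0.0833, 0.1944]].

Step 3 — form the quadratic (x - mu)^T · Sigma^{-1} · (x - mu):
  Sigma^{-1} · (x - mu) = (-0.9722, 0.0833, -0.3056).
  (x - mu)^T · [Sigma^{-1} · (x - mu)] = (-3)·(-0.9722) + (2)·(0.0833) + (-2)·(-0.3056) = 3.6944.

Step 4 — take square root: d = √(3.6944) ≈ 1.9221.

d(x, mu) = √(3.6944) ≈ 1.9221


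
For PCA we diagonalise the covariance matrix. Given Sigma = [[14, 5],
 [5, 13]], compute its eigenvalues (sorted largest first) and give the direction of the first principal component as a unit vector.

Step 1 — characteristic polynomial of 2×2 Sigma:
  det(Sigma - λI) = λ² - trace · λ + det = 0.
  trace = 14 + 13 = 27, det = 14·13 - (5)² = 157.
Step 2 — discriminant:
  Δ = trace² - 4·det = 729 - 628 = 101.
Step 3 — eigenvalues:
  λ = (trace ± √Δ)/2 = (27 ± 10.0499)/2,
  λ_1 = 18.5249,  λ_2 = 8.4751.

Step 4 — unit eigenvector for λ_1: solve (Sigma - λ_1 I)v = 0. First row:
  (14 - 18.5249)·v_x + (5)·v_y = 0, i.e. (-4.5249)·v_x + (5)·v_y = 0,
  so v ∝ (b, λ_1 - a) = (5, 4.5249) = u.
  ||u|| = √((5)² + (4.5249)²) = √(45.4751) ≈ 6.7435,
  v_1 = u/||u|| ≈ (0.7415, 0.671) (||v_1|| = 1).

λ_1 = 18.5249,  λ_2 = 8.4751;  v_1 ≈ (0.7415, 0.671)


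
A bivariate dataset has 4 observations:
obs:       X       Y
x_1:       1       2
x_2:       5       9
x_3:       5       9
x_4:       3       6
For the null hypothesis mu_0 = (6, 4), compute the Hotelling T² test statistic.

Step 1 — sample mean vector:
  mean(X) = (1 + 5 + 5 + 3) / 4 = 14/4 = 3.5
  mean(Y) = (2 + 9 + 9 + 6) / 4 = 26/4 = 6.5
  x̄ = (3.5, 6.5),  deviation x̄ - mu_0 = (3.5, 6.5) - (6, 4) = (-2.5, 2.5).

Step 2 — sample covariance matrix, S[i,j] = (1/(n-1)) · Σ_k (x_{k,i} - mean_i) · (x_{k,j} - mean_j), divisor n-1 = 3:
  S[X,X] = ((-2.5)·(-2.5) + (1.5)·(1.5) + (1.5)·(1.5) + (-0.5)·(-0.5)) / 3 = 11/3 = 3.6667
  S[X,Y] = ((-2.5)·(-4.5) + (1.5)·(2.5) + (1.5)·(2.5) + (-0.5)·(-0.5)) / 3 = 19/3 = 6.3333
  S[Y,Y] = ((-4.5)·(-4.5) + (2.5)·(2.5) + (2.5)·(2.5) + (-0.5)·(-0.5)) / 3 = 33/3 = 11
  S = [[3.6667, 6.3333],
 [6.3333, 11]].

Step 3 — invert S. det(S) = 3.6667·11 - (6.3333)² = 0.2222.
  S^{-1} = (1/det) · [[d, -b], [-b, a]] = [[49.5, -28.5],
 [-28.5, 16.5]].

Step 4 — quadratic form (x̄ - mu_0)^T · S^{-1} · (x̄ - mu_0):
  S^{-1} · (x̄ - mu_0) = (-195, 112.5),
  (x̄ - mu_0)^T · [...] = (-2.5)·(-195) + (2.5)·(112.5) = 768.75.

Step 5 — scale by n: T² = 4 · 768.75 = 3075.

T² ≈ 3075


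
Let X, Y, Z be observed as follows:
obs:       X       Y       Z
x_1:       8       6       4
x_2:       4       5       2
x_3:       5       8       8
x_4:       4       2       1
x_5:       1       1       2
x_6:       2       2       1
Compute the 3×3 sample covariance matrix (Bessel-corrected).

Step 1 — column means:
  mean(X) = (8 + 4 + 5 + 4 + 1 + 2) / 6 = 24/6 = 4
  mean(Y) = (6 + 5 + 8 + 2 + 1 + 2) / 6 = 24/6 = 4
  mean(Z) = (4 + 2 + 8 + 1 + 2 + 1) / 6 = 18/6 = 3

Step 2 — sample covariance S[i,j] = (1/(n-1)) · Σ_k (x_{k,i} - mean_i) · (x_{k,j} - mean_j), with n-1 = 5.
  S[X,X] = ((4)·(4) + (0)·(0) + (1)·(1) + (0)·(0) + (-3)·(-3) + (-2)·(-2)) / 5 = 30/5 = 6
  S[X,Y] = ((4)·(2) + (0)·(1) + (1)·(4) + (0)·(-2) + (-3)·(-3) + (-2)·(-2)) / 5 = 25/5 = 5
  S[X,Z] = ((4)·(1) + (0)·(-1) + (1)·(5) + (0)·(-2) + (-3)·(-1) + (-2)·(-2)) / 5 = 16/5 = 3.2
  S[Y,Y] = ((2)·(2) + (1)·(1) + (4)·(4) + (-2)·(-2) + (-3)·(-3) + (-2)·(-2)) / 5 = 38/5 = 7.6
  S[Y,Z] = ((2)·(1) + (1)·(-1) + (4)·(5) + (-2)·(-2) + (-3)·(-1) + (-2)·(-2)) / 5 = 32/5 = 6.4
  S[Z,Z] = ((1)·(1) + (-1)·(-1) + (5)·(5) + (-2)·(-2) + (-1)·(-1) + (-2)·(-2)) / 5 = 36/5 = 7.2

S is symmetric (S[j,i] = S[i,j]). Assembling:

S = [[6, 5, 3.2],
 [5, 7.6, 6.4],
 [3.2, 6.4, 7.2]]


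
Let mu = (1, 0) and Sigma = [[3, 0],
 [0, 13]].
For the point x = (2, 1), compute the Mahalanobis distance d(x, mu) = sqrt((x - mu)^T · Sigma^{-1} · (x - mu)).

Step 1 — centre the observation: (x - mu) = (1, 1).

Step 2 — invert Sigma. det(Sigma) = 3·13 - (0)² = 39.
  Sigma^{-1} = (1/det) · [[d, -b], [-b, a]] = [[0.3333, 0],
 [0, 0.0769]].

Step 3 — form the quadratic (x - mu)^T · Sigma^{-1} · (x - mu):
  Sigma^{-1} · (x - mu) = (0.3333, 0.0769).
  (x - mu)^T · [Sigma^{-1} · (x - mu)] = (1)·(0.3333) + (1)·(0.0769) = 0.4103.

Step 4 — take square root: d = √(0.4103) ≈ 0.6405.

d(x, mu) = √(0.4103) ≈ 0.6405


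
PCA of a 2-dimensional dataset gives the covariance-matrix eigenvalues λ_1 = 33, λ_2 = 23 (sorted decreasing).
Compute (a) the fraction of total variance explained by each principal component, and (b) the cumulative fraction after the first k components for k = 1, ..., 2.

Step 1 — total variance = trace(Sigma) = Σ λ_i = 33 + 23 = 56.

Step 2 — fraction explained by component i = λ_i / Σ λ:
  PC1: 33/56 = 0.5893
  PC2: 23/56 = 0.4107

Step 3 — cumulative fraction after k components = (λ_1 + ... + λ_k) / Σ λ:
  k = 1: 33/56 = 0.5893
  k = 2: (33 + 23)/56 = 56/56 = 1

Summary (fraction, with percent):

explained: PC1 0.5893 (58.93%), PC2 0.4107 (41.07%);  cumulative: 0.5893, 1


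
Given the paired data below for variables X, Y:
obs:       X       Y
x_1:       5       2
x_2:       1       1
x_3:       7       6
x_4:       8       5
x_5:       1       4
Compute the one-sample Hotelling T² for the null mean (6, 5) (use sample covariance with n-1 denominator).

Step 1 — sample mean vector:
  mean(X) = (5 + 1 + 7 + 8 + 1) / 5 = 22/5 = 4.4
  mean(Y) = (2 + 1 + 6 + 5 + 4) / 5 = 18/5 = 3.6
  x̄ = (4.4, 3.6),  deviation x̄ - mu_0 = (4.4, 3.6) - (6, 5) = (-1.6, -1.4).

Step 2 — sample covariance matrix, S[i,j] = (1/(n-1)) · Σ_k (x_{k,i} - mean_i) · (x_{k,j} - mean_j), divisor n-1 = 4:
  S[X,X] = ((0.6)·(0.6) + (-3.4)·(-3.4) + (2.6)·(2.6) + (3.6)·(3.6) + (-3.4)·(-3.4)) / 4 = 43.2/4 = 10.8
  S[X,Y] = ((0.6)·(-1.6) + (-3.4)·(-2.6) + (2.6)·(2.4) + (3.6)·(1.4) + (-3.4)·(0.4)) / 4 = 17.8/4 = 4.45
  S[Y,Y] = ((-1.6)·(-1.6) + (-2.6)·(-2.6) + (2.4)·(2.4) + (1.4)·(1.4) + (0.4)·(0.4)) / 4 = 17.2/4 = 4.3
  S = [[10.8, 4.45],
 [4.45, 4.3]].

Step 3 — invert S. det(S) = 10.8·4.3 - (4.45)² = 26.6375.
  S^{-1} = (1/det) · [[d, -b], [-b, a]] = [[0.1614, -0.1671],
 [-0.1671, 0.4054]].

Step 4 — quadratic form (x̄ - mu_0)^T · S^{-1} · (x̄ - mu_0):
  S^{-1} · (x̄ - mu_0) = (-0.0244, -0.3003),
  (x̄ - mu_0)^T · [...] = (-1.6)·(-0.0244) + (-1.4)·(-0.3003) = 0.4595.

Step 5 — scale by n: T² = 5 · 0.4595 = 2.2975.

T² ≈ 2.2975
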